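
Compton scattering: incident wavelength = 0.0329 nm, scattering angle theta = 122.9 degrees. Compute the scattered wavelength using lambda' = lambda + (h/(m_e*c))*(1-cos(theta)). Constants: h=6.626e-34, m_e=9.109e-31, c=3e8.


Compton wavelength: h/(m_e*c) = 2.4247e-12 m
d_lambda = 2.4247e-12 * (1 - cos(122.9 deg))
= 2.4247e-12 * 1.543174
= 3.7417e-12 m = 0.003742 nm
lambda' = 0.0329 + 0.003742
= 0.036642 nm

0.036642


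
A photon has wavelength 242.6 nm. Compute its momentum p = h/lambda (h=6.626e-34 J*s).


p = h / lambda
= 6.626e-34 / (242.6e-9)
= 6.626e-34 / 2.4260e-07
= 2.7312e-27 kg*m/s

2.7312e-27


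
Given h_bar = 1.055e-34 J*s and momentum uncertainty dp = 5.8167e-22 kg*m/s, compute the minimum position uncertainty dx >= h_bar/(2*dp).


dx = h_bar / (2 * dp)
= 1.055e-34 / (2 * 5.8167e-22)
= 1.055e-34 / 1.1633e-21
= 9.0687e-14 m

9.0687e-14


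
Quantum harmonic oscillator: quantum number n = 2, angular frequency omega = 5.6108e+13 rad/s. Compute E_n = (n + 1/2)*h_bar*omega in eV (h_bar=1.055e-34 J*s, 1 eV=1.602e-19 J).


E = (n + 1/2) * h_bar * omega
= (2 + 0.5) * 1.055e-34 * 5.6108e+13
= 2.5 * 5.9194e-21
= 1.4798e-20 J
= 0.0924 eV

0.0924


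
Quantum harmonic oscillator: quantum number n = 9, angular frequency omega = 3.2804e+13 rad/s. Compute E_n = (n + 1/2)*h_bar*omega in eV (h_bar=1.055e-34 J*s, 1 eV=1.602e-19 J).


E = (n + 1/2) * h_bar * omega
= (9 + 0.5) * 1.055e-34 * 3.2804e+13
= 9.5 * 3.4608e-21
= 3.2878e-20 J
= 0.2052 eV

0.2052


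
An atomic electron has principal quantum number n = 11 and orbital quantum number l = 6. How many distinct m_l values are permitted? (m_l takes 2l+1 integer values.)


m_l ranges from -l to +l in integer steps
So m_l goes from -6 to +6
Count = 2l + 1 = 2*6 + 1
= 13

13


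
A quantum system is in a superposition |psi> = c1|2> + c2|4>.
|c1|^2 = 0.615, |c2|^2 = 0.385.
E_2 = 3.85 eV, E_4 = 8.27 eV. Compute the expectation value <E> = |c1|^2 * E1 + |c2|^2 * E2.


<E> = |c1|^2 * E1 + |c2|^2 * E2
= 0.615 * 3.85 + 0.385 * 8.27
= 2.3678 + 3.1839
= 5.5517 eV

5.5517


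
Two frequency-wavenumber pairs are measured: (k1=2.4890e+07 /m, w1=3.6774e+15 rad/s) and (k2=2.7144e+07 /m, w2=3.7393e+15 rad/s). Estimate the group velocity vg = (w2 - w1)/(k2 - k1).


vg = (w2 - w1) / (k2 - k1)
= (3.7393e+15 - 3.6774e+15) / (2.7144e+07 - 2.4890e+07)
= 6.1900e+13 / 2.2540e+06
= 2.7462e+07 m/s

2.7462e+07


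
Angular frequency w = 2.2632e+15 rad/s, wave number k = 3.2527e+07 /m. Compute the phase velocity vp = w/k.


vp = w / k
= 2.2632e+15 / 3.2527e+07
= 6.9579e+07 m/s

6.9579e+07


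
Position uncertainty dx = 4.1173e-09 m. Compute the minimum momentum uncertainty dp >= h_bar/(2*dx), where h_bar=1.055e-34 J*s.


dp = h_bar / (2 * dx)
= 1.055e-34 / (2 * 4.1173e-09)
= 1.055e-34 / 8.2346e-09
= 1.2812e-26 kg*m/s

1.2812e-26


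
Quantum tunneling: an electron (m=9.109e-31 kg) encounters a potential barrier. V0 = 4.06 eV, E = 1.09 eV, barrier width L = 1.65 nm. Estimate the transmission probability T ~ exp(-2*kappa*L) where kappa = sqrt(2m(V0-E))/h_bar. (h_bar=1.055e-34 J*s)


V0 - E = 2.97 eV = 4.7579e-19 J
kappa = sqrt(2 * m * (V0-E)) / h_bar
= sqrt(2 * 9.109e-31 * 4.7579e-19) / 1.055e-34
= 8.8249e+09 /m
2*kappa*L = 2 * 8.8249e+09 * 1.65e-9
= 29.122
T = exp(-29.122) = 2.251505e-13

2.251505e-13


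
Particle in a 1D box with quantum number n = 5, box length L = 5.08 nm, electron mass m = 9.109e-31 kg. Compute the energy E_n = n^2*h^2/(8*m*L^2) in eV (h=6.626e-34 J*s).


E = n^2 * h^2 / (8 * m * L^2)
= 5^2 * (6.626e-34)^2 / (8 * 9.109e-31 * (5.08e-9)^2)
= 25 * 4.3904e-67 / (8 * 9.109e-31 * 2.5806e-17)
= 5.8365e-20 J
= 0.3643 eV

0.3643


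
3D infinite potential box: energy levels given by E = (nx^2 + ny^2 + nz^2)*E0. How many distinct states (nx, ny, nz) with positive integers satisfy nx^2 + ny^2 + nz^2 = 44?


Enumerate all (nx, ny, nz) with nx^2 + ny^2 + nz^2 = 44:
(2,2,6)
(2,6,2)
(6,2,2)
Total degeneracy = 3

3


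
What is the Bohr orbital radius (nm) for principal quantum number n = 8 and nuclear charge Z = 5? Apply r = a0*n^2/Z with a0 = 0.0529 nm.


r = a0 * n^2 / Z
= 0.0529 * 8^2 / 5
= 0.0529 * 64 / 5
= 0.6771 nm

0.6771


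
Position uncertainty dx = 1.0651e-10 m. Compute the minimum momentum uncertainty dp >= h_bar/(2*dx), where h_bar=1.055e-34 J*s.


dp = h_bar / (2 * dx)
= 1.055e-34 / (2 * 1.0651e-10)
= 1.055e-34 / 2.1302e-10
= 4.9526e-25 kg*m/s

4.9526e-25


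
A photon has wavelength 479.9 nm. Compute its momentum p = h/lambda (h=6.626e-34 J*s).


p = h / lambda
= 6.626e-34 / (479.9e-9)
= 6.626e-34 / 4.7990e-07
= 1.3807e-27 kg*m/s

1.3807e-27


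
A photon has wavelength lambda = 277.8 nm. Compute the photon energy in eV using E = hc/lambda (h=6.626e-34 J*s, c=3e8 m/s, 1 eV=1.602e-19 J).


E = hc / lambda
= (6.626e-34)(3e8) / (277.8e-9)
= 1.9878e-25 / 2.7780e-07
= 7.1555e-19 J
Converting to eV: 7.1555e-19 / 1.602e-19
= 4.4666 eV

4.4666


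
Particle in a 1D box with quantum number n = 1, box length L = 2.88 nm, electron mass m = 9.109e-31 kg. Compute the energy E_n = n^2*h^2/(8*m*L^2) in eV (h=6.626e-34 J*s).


E = n^2 * h^2 / (8 * m * L^2)
= 1^2 * (6.626e-34)^2 / (8 * 9.109e-31 * (2.88e-9)^2)
= 1 * 4.3904e-67 / (8 * 9.109e-31 * 8.2944e-18)
= 7.2637e-21 J
= 0.0453 eV

0.0453


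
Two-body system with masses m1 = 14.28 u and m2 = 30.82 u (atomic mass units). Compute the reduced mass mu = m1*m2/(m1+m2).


mu = m1 * m2 / (m1 + m2)
= 14.28 * 30.82 / (14.28 + 30.82)
= 440.1096 / 45.1
= 9.7585 u

9.7585


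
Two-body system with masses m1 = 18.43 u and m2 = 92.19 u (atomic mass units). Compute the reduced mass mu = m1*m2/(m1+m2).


mu = m1 * m2 / (m1 + m2)
= 18.43 * 92.19 / (18.43 + 92.19)
= 1699.0617 / 110.62
= 15.3594 u

15.3594


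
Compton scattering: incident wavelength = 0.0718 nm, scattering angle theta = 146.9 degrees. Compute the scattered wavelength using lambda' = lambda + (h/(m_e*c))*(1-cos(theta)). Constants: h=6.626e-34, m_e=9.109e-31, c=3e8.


Compton wavelength: h/(m_e*c) = 2.4247e-12 m
d_lambda = 2.4247e-12 * (1 - cos(146.9 deg))
= 2.4247e-12 * 1.837719
= 4.4559e-12 m = 0.004456 nm
lambda' = 0.0718 + 0.004456
= 0.076256 nm

0.076256


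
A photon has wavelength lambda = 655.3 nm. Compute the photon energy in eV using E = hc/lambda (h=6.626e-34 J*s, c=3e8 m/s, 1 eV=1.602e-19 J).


E = hc / lambda
= (6.626e-34)(3e8) / (655.3e-9)
= 1.9878e-25 / 6.5530e-07
= 3.0334e-19 J
Converting to eV: 3.0334e-19 / 1.602e-19
= 1.8935 eV

1.8935


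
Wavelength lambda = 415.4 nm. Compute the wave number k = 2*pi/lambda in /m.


k = 2 * pi / lambda
= 6.2832 / (415.4e-9)
= 6.2832 / 4.1540e-07
= 1.5126e+07 /m

1.5126e+07


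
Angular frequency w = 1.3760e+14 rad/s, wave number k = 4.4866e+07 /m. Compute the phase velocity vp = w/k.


vp = w / k
= 1.3760e+14 / 4.4866e+07
= 3.0669e+06 m/s

3.0669e+06


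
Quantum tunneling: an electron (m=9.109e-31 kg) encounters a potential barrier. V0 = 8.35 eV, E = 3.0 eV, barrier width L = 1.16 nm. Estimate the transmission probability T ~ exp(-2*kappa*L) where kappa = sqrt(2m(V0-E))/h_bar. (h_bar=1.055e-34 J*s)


V0 - E = 5.35 eV = 8.5707e-19 J
kappa = sqrt(2 * m * (V0-E)) / h_bar
= sqrt(2 * 9.109e-31 * 8.5707e-19) / 1.055e-34
= 1.1844e+10 /m
2*kappa*L = 2 * 1.1844e+10 * 1.16e-9
= 27.4786
T = exp(-27.4786) = 1.164693e-12

1.164693e-12


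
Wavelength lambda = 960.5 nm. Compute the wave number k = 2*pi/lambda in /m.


k = 2 * pi / lambda
= 6.2832 / (960.5e-9)
= 6.2832 / 9.6050e-07
= 6.5416e+06 /m

6.5416e+06


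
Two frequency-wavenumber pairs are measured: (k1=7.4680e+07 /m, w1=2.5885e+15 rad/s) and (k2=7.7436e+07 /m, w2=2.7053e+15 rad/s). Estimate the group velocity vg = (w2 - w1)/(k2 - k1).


vg = (w2 - w1) / (k2 - k1)
= (2.7053e+15 - 2.5885e+15) / (7.7436e+07 - 7.4680e+07)
= 1.1680e+14 / 2.7560e+06
= 4.2380e+07 m/s

4.2380e+07


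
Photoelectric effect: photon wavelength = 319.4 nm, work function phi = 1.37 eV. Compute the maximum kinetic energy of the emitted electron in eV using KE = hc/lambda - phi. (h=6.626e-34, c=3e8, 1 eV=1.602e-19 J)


E_photon = hc / lambda
= (6.626e-34)(3e8) / (319.4e-9)
= 6.2235e-19 J
= 3.8849 eV
KE = E_photon - phi
= 3.8849 - 1.37
= 2.5149 eV

2.5149


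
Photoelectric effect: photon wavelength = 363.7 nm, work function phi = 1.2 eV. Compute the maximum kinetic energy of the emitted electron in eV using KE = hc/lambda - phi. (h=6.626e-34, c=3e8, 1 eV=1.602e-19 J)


E_photon = hc / lambda
= (6.626e-34)(3e8) / (363.7e-9)
= 5.4655e-19 J
= 3.4117 eV
KE = E_photon - phi
= 3.4117 - 1.2
= 2.2117 eV

2.2117


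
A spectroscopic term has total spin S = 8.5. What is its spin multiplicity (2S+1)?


Spin multiplicity = 2S + 1
= 2 * 8.5 + 1
= 17.0 + 1
= 18

18


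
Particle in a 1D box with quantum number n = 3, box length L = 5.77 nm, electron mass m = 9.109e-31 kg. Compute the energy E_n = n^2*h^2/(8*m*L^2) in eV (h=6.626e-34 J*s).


E = n^2 * h^2 / (8 * m * L^2)
= 3^2 * (6.626e-34)^2 / (8 * 9.109e-31 * (5.77e-9)^2)
= 9 * 4.3904e-67 / (8 * 9.109e-31 * 3.3293e-17)
= 1.6287e-20 J
= 0.1017 eV

0.1017


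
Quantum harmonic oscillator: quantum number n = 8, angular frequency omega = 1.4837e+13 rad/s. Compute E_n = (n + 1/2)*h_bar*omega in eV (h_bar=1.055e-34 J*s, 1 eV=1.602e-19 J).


E = (n + 1/2) * h_bar * omega
= (8 + 0.5) * 1.055e-34 * 1.4837e+13
= 8.5 * 1.5653e-21
= 1.3305e-20 J
= 0.0831 eV

0.0831


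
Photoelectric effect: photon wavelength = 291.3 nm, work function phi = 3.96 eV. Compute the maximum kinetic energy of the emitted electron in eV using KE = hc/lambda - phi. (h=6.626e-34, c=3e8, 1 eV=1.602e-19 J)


E_photon = hc / lambda
= (6.626e-34)(3e8) / (291.3e-9)
= 6.8239e-19 J
= 4.2596 eV
KE = E_photon - phi
= 4.2596 - 3.96
= 0.2996 eV

0.2996


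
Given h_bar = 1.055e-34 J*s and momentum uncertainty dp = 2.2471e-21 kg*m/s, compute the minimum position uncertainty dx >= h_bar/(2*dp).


dx = h_bar / (2 * dp)
= 1.055e-34 / (2 * 2.2471e-21)
= 1.055e-34 / 4.4942e-21
= 2.3475e-14 m

2.3475e-14


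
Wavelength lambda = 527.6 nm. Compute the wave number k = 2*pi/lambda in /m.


k = 2 * pi / lambda
= 6.2832 / (527.6e-9)
= 6.2832 / 5.2760e-07
= 1.1909e+07 /m

1.1909e+07


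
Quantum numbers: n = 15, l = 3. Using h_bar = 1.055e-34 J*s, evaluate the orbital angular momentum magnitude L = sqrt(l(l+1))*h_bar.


L = sqrt(l*(l+1)) * h_bar
= sqrt(3 * 4) * 1.055e-34
= sqrt(12) * 1.055e-34
= 3.4641 * 1.055e-34
= 3.6546e-34 J*s

3.6546e-34


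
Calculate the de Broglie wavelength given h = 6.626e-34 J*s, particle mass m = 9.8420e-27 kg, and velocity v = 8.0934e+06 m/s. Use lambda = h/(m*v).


lambda = h / (m * v)
= 6.626e-34 / (9.8420e-27 * 8.0934e+06)
= 6.626e-34 / 7.9655e-20
= 8.3183e-15 m

8.3183e-15


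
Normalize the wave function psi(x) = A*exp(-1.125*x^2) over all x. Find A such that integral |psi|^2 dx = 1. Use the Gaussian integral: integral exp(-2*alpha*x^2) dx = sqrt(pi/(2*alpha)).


integral |psi|^2 dx = A^2 * sqrt(pi/(2*alpha)) = 1
A^2 = sqrt(2*alpha/pi)
= sqrt(2 * 1.125 / pi)
= 0.846284
A = sqrt(0.846284)
= 0.9199

0.9199


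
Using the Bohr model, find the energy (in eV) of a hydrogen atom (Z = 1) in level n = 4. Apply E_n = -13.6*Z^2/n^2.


E_n = -13.6 * Z^2 / n^2
= -13.6 * 1^2 / 4^2
= -13.6 * 1 / 16
= -0.85 eV

-0.85


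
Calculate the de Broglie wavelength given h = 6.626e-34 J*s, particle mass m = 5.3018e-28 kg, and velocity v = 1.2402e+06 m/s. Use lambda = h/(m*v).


lambda = h / (m * v)
= 6.626e-34 / (5.3018e-28 * 1.2402e+06)
= 6.626e-34 / 6.5753e-22
= 1.0077e-12 m

1.0077e-12


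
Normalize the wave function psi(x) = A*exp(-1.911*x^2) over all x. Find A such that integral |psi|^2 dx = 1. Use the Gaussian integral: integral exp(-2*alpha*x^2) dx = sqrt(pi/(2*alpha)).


integral |psi|^2 dx = A^2 * sqrt(pi/(2*alpha)) = 1
A^2 = sqrt(2*alpha/pi)
= sqrt(2 * 1.911 / pi)
= 1.102987
A = sqrt(1.102987)
= 1.0502

1.0502


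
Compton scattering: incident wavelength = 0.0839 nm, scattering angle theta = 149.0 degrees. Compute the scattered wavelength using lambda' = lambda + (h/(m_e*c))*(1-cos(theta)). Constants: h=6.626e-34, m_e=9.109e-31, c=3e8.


Compton wavelength: h/(m_e*c) = 2.4247e-12 m
d_lambda = 2.4247e-12 * (1 - cos(149.0 deg))
= 2.4247e-12 * 1.857167
= 4.5031e-12 m = 0.004503 nm
lambda' = 0.0839 + 0.004503
= 0.088403 nm

0.088403


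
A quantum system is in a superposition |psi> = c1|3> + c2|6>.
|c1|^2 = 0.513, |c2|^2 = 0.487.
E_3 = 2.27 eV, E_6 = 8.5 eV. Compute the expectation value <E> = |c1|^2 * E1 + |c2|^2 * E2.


<E> = |c1|^2 * E1 + |c2|^2 * E2
= 0.513 * 2.27 + 0.487 * 8.5
= 1.1645 + 4.1395
= 5.304 eV

5.304


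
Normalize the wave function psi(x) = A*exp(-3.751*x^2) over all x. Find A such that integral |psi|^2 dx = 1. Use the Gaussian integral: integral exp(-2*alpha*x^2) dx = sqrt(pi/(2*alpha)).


integral |psi|^2 dx = A^2 * sqrt(pi/(2*alpha)) = 1
A^2 = sqrt(2*alpha/pi)
= sqrt(2 * 3.751 / pi)
= 1.545303
A = sqrt(1.545303)
= 1.2431

1.2431


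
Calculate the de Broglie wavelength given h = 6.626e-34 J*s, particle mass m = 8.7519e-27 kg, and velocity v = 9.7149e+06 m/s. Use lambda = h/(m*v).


lambda = h / (m * v)
= 6.626e-34 / (8.7519e-27 * 9.7149e+06)
= 6.626e-34 / 8.5024e-20
= 7.7931e-15 m

7.7931e-15


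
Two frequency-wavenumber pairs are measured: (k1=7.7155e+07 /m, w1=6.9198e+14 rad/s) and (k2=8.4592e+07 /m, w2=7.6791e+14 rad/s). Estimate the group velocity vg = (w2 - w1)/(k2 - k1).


vg = (w2 - w1) / (k2 - k1)
= (7.6791e+14 - 6.9198e+14) / (8.4592e+07 - 7.7155e+07)
= 7.5930e+13 / 7.4370e+06
= 1.0210e+07 m/s

1.0210e+07


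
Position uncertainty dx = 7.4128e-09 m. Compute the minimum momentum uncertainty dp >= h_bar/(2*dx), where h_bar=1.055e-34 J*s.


dp = h_bar / (2 * dx)
= 1.055e-34 / (2 * 7.4128e-09)
= 1.055e-34 / 1.4826e-08
= 7.1161e-27 kg*m/s

7.1161e-27


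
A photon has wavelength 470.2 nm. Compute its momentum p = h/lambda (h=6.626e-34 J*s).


p = h / lambda
= 6.626e-34 / (470.2e-9)
= 6.626e-34 / 4.7020e-07
= 1.4092e-27 kg*m/s

1.4092e-27


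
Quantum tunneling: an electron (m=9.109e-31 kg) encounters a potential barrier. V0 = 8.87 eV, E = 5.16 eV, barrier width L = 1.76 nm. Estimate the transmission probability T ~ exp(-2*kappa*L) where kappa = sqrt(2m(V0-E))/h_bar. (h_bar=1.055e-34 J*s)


V0 - E = 3.71 eV = 5.9434e-19 J
kappa = sqrt(2 * m * (V0-E)) / h_bar
= sqrt(2 * 9.109e-31 * 5.9434e-19) / 1.055e-34
= 9.8632e+09 /m
2*kappa*L = 2 * 9.8632e+09 * 1.76e-9
= 34.7183
T = exp(-34.7183) = 8.356474e-16

8.356474e-16


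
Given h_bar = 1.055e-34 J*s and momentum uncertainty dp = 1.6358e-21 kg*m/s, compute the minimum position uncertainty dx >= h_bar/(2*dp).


dx = h_bar / (2 * dp)
= 1.055e-34 / (2 * 1.6358e-21)
= 1.055e-34 / 3.2716e-21
= 3.2247e-14 m

3.2247e-14


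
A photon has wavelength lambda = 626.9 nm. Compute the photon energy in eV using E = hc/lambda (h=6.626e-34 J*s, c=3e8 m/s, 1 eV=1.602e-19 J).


E = hc / lambda
= (6.626e-34)(3e8) / (626.9e-9)
= 1.9878e-25 / 6.2690e-07
= 3.1708e-19 J
Converting to eV: 3.1708e-19 / 1.602e-19
= 1.9793 eV

1.9793


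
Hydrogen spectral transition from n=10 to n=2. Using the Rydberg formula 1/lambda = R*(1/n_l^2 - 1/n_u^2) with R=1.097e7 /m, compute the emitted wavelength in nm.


1/lambda = R * (1/n_l^2 - 1/n_u^2)
= 1.097e7 * (1/2^2 - 1/10^2)
= 1.097e7 * (0.25 - 0.01)
= 1.097e7 * 0.24
= 2.6328e+06 /m
lambda = 1 / 2.6328e+06 = 379.8238 nm

379.8238


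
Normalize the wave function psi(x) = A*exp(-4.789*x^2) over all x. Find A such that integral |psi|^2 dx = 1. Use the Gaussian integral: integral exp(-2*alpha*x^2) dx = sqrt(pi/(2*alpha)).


integral |psi|^2 dx = A^2 * sqrt(pi/(2*alpha)) = 1
A^2 = sqrt(2*alpha/pi)
= sqrt(2 * 4.789 / pi)
= 1.746073
A = sqrt(1.746073)
= 1.3214

1.3214


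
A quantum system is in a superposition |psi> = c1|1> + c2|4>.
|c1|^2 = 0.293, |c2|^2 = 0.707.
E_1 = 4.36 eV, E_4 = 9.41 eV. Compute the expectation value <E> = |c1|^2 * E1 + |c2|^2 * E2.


<E> = |c1|^2 * E1 + |c2|^2 * E2
= 0.293 * 4.36 + 0.707 * 9.41
= 1.2775 + 6.6529
= 7.9303 eV

7.9303


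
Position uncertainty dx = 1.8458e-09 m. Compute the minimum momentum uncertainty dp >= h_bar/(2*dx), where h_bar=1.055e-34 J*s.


dp = h_bar / (2 * dx)
= 1.055e-34 / (2 * 1.8458e-09)
= 1.055e-34 / 3.6916e-09
= 2.8578e-26 kg*m/s

2.8578e-26


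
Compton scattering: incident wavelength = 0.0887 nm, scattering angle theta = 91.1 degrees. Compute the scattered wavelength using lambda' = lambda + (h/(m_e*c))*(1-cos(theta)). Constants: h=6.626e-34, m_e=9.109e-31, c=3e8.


Compton wavelength: h/(m_e*c) = 2.4247e-12 m
d_lambda = 2.4247e-12 * (1 - cos(91.1 deg))
= 2.4247e-12 * 1.019197
= 2.4713e-12 m = 0.002471 nm
lambda' = 0.0887 + 0.002471
= 0.091171 nm

0.091171


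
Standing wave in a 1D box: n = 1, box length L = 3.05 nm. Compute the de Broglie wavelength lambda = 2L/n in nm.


lambda = 2L / n
= 2 * 3.05 / 1
= 6.1 / 1
= 6.1 nm

6.1


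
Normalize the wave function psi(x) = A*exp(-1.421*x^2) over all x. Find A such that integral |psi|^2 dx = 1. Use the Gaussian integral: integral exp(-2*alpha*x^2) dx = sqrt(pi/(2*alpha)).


integral |psi|^2 dx = A^2 * sqrt(pi/(2*alpha)) = 1
A^2 = sqrt(2*alpha/pi)
= sqrt(2 * 1.421 / pi)
= 0.951124
A = sqrt(0.951124)
= 0.9753

0.9753


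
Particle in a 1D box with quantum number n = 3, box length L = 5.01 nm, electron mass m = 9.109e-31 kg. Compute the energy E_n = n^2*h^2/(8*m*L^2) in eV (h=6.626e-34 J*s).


E = n^2 * h^2 / (8 * m * L^2)
= 3^2 * (6.626e-34)^2 / (8 * 9.109e-31 * (5.01e-9)^2)
= 9 * 4.3904e-67 / (8 * 9.109e-31 * 2.5100e-17)
= 2.1603e-20 J
= 0.1348 eV

0.1348


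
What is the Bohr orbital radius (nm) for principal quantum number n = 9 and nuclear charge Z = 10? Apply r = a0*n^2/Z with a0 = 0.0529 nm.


r = a0 * n^2 / Z
= 0.0529 * 9^2 / 10
= 0.0529 * 81 / 10
= 0.4285 nm

0.4285


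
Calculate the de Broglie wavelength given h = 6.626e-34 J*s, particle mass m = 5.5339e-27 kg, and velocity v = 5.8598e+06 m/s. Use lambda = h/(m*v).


lambda = h / (m * v)
= 6.626e-34 / (5.5339e-27 * 5.8598e+06)
= 6.626e-34 / 3.2428e-20
= 2.0433e-14 m

2.0433e-14


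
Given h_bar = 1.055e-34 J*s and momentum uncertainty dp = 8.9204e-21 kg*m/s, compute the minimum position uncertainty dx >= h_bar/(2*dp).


dx = h_bar / (2 * dp)
= 1.055e-34 / (2 * 8.9204e-21)
= 1.055e-34 / 1.7841e-20
= 5.9134e-15 m

5.9134e-15


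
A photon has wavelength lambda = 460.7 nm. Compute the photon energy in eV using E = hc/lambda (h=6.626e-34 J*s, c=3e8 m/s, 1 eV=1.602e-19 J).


E = hc / lambda
= (6.626e-34)(3e8) / (460.7e-9)
= 1.9878e-25 / 4.6070e-07
= 4.3147e-19 J
Converting to eV: 4.3147e-19 / 1.602e-19
= 2.6933 eV

2.6933


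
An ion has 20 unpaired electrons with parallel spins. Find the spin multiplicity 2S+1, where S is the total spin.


Total spin S = N * (1/2) = 20 * 0.5 = 10.0
Spin multiplicity = 2S + 1
= 2 * 10.0 + 1
= 21

21


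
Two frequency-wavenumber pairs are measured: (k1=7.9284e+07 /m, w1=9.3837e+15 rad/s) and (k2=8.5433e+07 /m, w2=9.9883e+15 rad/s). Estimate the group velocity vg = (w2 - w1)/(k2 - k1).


vg = (w2 - w1) / (k2 - k1)
= (9.9883e+15 - 9.3837e+15) / (8.5433e+07 - 7.9284e+07)
= 6.0460e+14 / 6.1490e+06
= 9.8325e+07 m/s

9.8325e+07


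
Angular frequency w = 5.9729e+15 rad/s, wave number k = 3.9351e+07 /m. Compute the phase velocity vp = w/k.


vp = w / k
= 5.9729e+15 / 3.9351e+07
= 1.5179e+08 m/s

1.5179e+08


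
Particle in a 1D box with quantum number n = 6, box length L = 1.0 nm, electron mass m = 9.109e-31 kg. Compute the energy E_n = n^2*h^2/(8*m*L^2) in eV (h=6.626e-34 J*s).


E = n^2 * h^2 / (8 * m * L^2)
= 6^2 * (6.626e-34)^2 / (8 * 9.109e-31 * (1.0e-9)^2)
= 36 * 4.3904e-67 / (8 * 9.109e-31 * 1.0000e-18)
= 2.1689e-18 J
= 13.5389 eV

13.5389


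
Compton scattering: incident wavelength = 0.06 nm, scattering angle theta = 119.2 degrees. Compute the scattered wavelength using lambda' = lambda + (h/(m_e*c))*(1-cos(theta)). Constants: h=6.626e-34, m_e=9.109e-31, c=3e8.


Compton wavelength: h/(m_e*c) = 2.4247e-12 m
d_lambda = 2.4247e-12 * (1 - cos(119.2 deg))
= 2.4247e-12 * 1.48786
= 3.6076e-12 m = 0.003608 nm
lambda' = 0.06 + 0.003608
= 0.063608 nm

0.063608


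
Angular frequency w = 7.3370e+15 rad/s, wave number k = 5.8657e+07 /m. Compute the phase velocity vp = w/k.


vp = w / k
= 7.3370e+15 / 5.8657e+07
= 1.2508e+08 m/s

1.2508e+08


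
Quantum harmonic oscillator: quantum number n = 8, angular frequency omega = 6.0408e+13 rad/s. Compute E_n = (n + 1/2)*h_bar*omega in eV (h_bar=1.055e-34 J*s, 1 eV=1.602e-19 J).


E = (n + 1/2) * h_bar * omega
= (8 + 0.5) * 1.055e-34 * 6.0408e+13
= 8.5 * 6.3730e-21
= 5.4171e-20 J
= 0.3381 eV

0.3381


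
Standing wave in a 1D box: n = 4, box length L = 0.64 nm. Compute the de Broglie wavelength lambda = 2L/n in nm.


lambda = 2L / n
= 2 * 0.64 / 4
= 1.28 / 4
= 0.32 nm

0.32


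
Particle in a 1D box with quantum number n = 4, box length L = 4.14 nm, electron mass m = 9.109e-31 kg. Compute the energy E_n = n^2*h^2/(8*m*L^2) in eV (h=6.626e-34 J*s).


E = n^2 * h^2 / (8 * m * L^2)
= 4^2 * (6.626e-34)^2 / (8 * 9.109e-31 * (4.14e-9)^2)
= 16 * 4.3904e-67 / (8 * 9.109e-31 * 1.7140e-17)
= 5.6242e-20 J
= 0.3511 eV

0.3511


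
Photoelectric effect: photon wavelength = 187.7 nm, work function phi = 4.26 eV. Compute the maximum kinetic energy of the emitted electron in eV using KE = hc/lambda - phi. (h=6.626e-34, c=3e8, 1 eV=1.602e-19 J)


E_photon = hc / lambda
= (6.626e-34)(3e8) / (187.7e-9)
= 1.0590e-18 J
= 6.6107 eV
KE = E_photon - phi
= 6.6107 - 4.26
= 2.3507 eV

2.3507


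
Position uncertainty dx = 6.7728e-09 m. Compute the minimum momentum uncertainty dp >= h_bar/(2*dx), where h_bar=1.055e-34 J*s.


dp = h_bar / (2 * dx)
= 1.055e-34 / (2 * 6.7728e-09)
= 1.055e-34 / 1.3546e-08
= 7.7885e-27 kg*m/s

7.7885e-27


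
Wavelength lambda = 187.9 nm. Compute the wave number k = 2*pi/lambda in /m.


k = 2 * pi / lambda
= 6.2832 / (187.9e-9)
= 6.2832 / 1.8790e-07
= 3.3439e+07 /m

3.3439e+07


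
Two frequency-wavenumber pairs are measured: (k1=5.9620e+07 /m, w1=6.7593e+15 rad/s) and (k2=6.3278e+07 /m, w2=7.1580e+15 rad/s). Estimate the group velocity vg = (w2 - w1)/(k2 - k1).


vg = (w2 - w1) / (k2 - k1)
= (7.1580e+15 - 6.7593e+15) / (6.3278e+07 - 5.9620e+07)
= 3.9870e+14 / 3.6580e+06
= 1.0899e+08 m/s

1.0899e+08


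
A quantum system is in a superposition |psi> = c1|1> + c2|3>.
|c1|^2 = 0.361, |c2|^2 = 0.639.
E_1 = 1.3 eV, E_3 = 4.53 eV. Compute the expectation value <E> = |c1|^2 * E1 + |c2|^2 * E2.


<E> = |c1|^2 * E1 + |c2|^2 * E2
= 0.361 * 1.3 + 0.639 * 4.53
= 0.4693 + 2.8947
= 3.364 eV

3.364


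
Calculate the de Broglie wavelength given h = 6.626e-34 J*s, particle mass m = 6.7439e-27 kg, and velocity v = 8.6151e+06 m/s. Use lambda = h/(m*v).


lambda = h / (m * v)
= 6.626e-34 / (6.7439e-27 * 8.6151e+06)
= 6.626e-34 / 5.8099e-20
= 1.1405e-14 m

1.1405e-14


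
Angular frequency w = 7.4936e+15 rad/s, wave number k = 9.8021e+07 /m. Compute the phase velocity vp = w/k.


vp = w / k
= 7.4936e+15 / 9.8021e+07
= 7.6449e+07 m/s

7.6449e+07


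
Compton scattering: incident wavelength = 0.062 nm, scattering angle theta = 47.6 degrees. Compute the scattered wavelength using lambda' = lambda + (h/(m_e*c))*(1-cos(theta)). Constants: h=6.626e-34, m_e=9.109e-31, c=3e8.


Compton wavelength: h/(m_e*c) = 2.4247e-12 m
d_lambda = 2.4247e-12 * (1 - cos(47.6 deg))
= 2.4247e-12 * 0.325698
= 7.8972e-13 m = 0.00079 nm
lambda' = 0.062 + 0.00079
= 0.06279 nm

0.06279


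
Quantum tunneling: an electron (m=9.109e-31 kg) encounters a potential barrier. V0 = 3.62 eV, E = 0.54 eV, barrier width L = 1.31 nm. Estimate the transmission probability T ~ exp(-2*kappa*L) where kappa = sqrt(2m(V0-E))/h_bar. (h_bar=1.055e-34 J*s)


V0 - E = 3.08 eV = 4.9342e-19 J
kappa = sqrt(2 * m * (V0-E)) / h_bar
= sqrt(2 * 9.109e-31 * 4.9342e-19) / 1.055e-34
= 8.9868e+09 /m
2*kappa*L = 2 * 8.9868e+09 * 1.31e-9
= 23.5454
T = exp(-23.5454) = 5.947977e-11

5.947977e-11


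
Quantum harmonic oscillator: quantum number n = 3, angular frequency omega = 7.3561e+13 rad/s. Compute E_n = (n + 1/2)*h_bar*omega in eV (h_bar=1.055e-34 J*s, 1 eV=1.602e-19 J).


E = (n + 1/2) * h_bar * omega
= (3 + 0.5) * 1.055e-34 * 7.3561e+13
= 3.5 * 7.7607e-21
= 2.7162e-20 J
= 0.1696 eV

0.1696


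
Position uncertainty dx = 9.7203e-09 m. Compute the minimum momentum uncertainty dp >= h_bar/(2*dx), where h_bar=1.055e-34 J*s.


dp = h_bar / (2 * dx)
= 1.055e-34 / (2 * 9.7203e-09)
= 1.055e-34 / 1.9441e-08
= 5.4268e-27 kg*m/s

5.4268e-27


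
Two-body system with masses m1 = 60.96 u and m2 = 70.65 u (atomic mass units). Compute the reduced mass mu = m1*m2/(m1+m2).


mu = m1 * m2 / (m1 + m2)
= 60.96 * 70.65 / (60.96 + 70.65)
= 4306.824 / 131.61
= 32.7241 u

32.7241


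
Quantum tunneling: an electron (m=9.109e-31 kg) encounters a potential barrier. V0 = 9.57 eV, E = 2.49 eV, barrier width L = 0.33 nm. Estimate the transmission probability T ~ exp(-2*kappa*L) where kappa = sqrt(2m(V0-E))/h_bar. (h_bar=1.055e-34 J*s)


V0 - E = 7.08 eV = 1.1342e-18 J
kappa = sqrt(2 * m * (V0-E)) / h_bar
= sqrt(2 * 9.109e-31 * 1.1342e-18) / 1.055e-34
= 1.3625e+10 /m
2*kappa*L = 2 * 1.3625e+10 * 0.33e-9
= 8.9927
T = exp(-8.9927) = 1.243150e-04

1.243150e-04


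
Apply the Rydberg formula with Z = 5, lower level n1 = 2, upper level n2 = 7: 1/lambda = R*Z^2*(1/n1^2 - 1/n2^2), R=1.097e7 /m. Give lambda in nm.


1/lambda = R * Z^2 * (1/n1^2 - 1/n2^2)
= 1.097e7 * 5^2 * (1/2^2 - 1/7^2)
= 1.097e7 * 25 * (0.25 - 0.020408)
= 6.2966e+07 /m
lambda = 1 / 6.2966e+07
= 15.8817 nm

15.8817


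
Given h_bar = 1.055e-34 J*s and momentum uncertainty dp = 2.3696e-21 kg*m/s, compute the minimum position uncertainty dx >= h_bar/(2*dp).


dx = h_bar / (2 * dp)
= 1.055e-34 / (2 * 2.3696e-21)
= 1.055e-34 / 4.7392e-21
= 2.2261e-14 m

2.2261e-14


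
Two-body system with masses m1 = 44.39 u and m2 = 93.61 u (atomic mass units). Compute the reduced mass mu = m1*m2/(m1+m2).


mu = m1 * m2 / (m1 + m2)
= 44.39 * 93.61 / (44.39 + 93.61)
= 4155.3479 / 138.0
= 30.1112 u

30.1112


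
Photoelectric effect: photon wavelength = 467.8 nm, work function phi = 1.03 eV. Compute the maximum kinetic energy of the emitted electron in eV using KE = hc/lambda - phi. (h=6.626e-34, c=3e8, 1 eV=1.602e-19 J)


E_photon = hc / lambda
= (6.626e-34)(3e8) / (467.8e-9)
= 4.2493e-19 J
= 2.6525 eV
KE = E_photon - phi
= 2.6525 - 1.03
= 1.6225 eV

1.6225


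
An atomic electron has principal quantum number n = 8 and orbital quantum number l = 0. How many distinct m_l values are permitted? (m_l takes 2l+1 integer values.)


m_l ranges from -l to +l in integer steps
So m_l goes from -0 to +0
Count = 2l + 1 = 2*0 + 1
= 1

1


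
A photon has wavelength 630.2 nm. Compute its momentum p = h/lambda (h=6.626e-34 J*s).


p = h / lambda
= 6.626e-34 / (630.2e-9)
= 6.626e-34 / 6.3020e-07
= 1.0514e-27 kg*m/s

1.0514e-27


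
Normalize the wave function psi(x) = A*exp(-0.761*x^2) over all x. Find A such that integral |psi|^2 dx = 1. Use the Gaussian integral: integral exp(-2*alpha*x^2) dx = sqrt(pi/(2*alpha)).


integral |psi|^2 dx = A^2 * sqrt(pi/(2*alpha)) = 1
A^2 = sqrt(2*alpha/pi)
= sqrt(2 * 0.761 / pi)
= 0.696037
A = sqrt(0.696037)
= 0.8343

0.8343


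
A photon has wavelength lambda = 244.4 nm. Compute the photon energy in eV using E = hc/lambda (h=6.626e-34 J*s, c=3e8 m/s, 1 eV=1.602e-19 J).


E = hc / lambda
= (6.626e-34)(3e8) / (244.4e-9)
= 1.9878e-25 / 2.4440e-07
= 8.1334e-19 J
Converting to eV: 8.1334e-19 / 1.602e-19
= 5.077 eV

5.077


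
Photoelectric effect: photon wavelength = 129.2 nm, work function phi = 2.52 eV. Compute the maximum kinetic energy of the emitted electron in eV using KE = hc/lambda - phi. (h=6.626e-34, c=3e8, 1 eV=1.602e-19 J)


E_photon = hc / lambda
= (6.626e-34)(3e8) / (129.2e-9)
= 1.5385e-18 J
= 9.6039 eV
KE = E_photon - phi
= 9.6039 - 2.52
= 7.0839 eV

7.0839


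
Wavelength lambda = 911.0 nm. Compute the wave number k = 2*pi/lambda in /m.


k = 2 * pi / lambda
= 6.2832 / (911.0e-9)
= 6.2832 / 9.1100e-07
= 6.8970e+06 /m

6.8970e+06


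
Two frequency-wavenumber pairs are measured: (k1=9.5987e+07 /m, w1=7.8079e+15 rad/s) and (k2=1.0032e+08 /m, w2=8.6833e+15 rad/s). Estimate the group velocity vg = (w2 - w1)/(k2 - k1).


vg = (w2 - w1) / (k2 - k1)
= (8.6833e+15 - 7.8079e+15) / (1.0032e+08 - 9.5987e+07)
= 8.7540e+14 / 4.3330e+06
= 2.0203e+08 m/s

2.0203e+08


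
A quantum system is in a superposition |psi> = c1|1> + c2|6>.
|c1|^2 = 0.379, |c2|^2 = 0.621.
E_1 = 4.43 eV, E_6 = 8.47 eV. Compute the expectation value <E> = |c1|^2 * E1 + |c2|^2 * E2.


<E> = |c1|^2 * E1 + |c2|^2 * E2
= 0.379 * 4.43 + 0.621 * 8.47
= 1.679 + 5.2599
= 6.9388 eV

6.9388


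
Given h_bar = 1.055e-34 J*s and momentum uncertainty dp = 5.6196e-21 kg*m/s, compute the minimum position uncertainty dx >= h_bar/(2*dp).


dx = h_bar / (2 * dp)
= 1.055e-34 / (2 * 5.6196e-21)
= 1.055e-34 / 1.1239e-20
= 9.3868e-15 m

9.3868e-15


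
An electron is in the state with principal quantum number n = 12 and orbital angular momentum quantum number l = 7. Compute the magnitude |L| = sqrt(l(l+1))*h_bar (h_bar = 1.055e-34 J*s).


L = sqrt(l*(l+1)) * h_bar
= sqrt(7 * 8) * 1.055e-34
= sqrt(56) * 1.055e-34
= 7.4833 * 1.055e-34
= 7.8949e-34 J*s

7.8949e-34


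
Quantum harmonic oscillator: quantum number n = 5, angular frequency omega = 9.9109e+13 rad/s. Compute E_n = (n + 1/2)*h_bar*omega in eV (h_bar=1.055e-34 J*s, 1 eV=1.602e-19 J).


E = (n + 1/2) * h_bar * omega
= (5 + 0.5) * 1.055e-34 * 9.9109e+13
= 5.5 * 1.0456e-20
= 5.7508e-20 J
= 0.359 eV

0.359


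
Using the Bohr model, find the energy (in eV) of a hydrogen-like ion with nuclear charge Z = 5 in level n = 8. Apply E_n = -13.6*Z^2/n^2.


E_n = -13.6 * Z^2 / n^2
= -13.6 * 5^2 / 8^2
= -13.6 * 25 / 64
= -5.3125 eV

-5.3125


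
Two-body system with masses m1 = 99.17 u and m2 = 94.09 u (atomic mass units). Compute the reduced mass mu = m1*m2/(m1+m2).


mu = m1 * m2 / (m1 + m2)
= 99.17 * 94.09 / (99.17 + 94.09)
= 9330.9053 / 193.26
= 48.2816 u

48.2816


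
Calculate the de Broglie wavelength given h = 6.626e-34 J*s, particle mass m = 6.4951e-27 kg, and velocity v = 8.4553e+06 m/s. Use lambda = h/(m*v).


lambda = h / (m * v)
= 6.626e-34 / (6.4951e-27 * 8.4553e+06)
= 6.626e-34 / 5.4918e-20
= 1.2065e-14 m

1.2065e-14


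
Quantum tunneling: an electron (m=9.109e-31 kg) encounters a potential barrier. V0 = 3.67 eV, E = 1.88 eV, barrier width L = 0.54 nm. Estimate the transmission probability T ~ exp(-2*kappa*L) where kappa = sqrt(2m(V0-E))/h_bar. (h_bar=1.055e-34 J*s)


V0 - E = 1.79 eV = 2.8676e-19 J
kappa = sqrt(2 * m * (V0-E)) / h_bar
= sqrt(2 * 9.109e-31 * 2.8676e-19) / 1.055e-34
= 6.8510e+09 /m
2*kappa*L = 2 * 6.8510e+09 * 0.54e-9
= 7.3991
T = exp(-7.3991) = 6.117977e-04

6.117977e-04


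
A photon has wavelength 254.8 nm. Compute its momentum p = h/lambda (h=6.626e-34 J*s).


p = h / lambda
= 6.626e-34 / (254.8e-9)
= 6.626e-34 / 2.5480e-07
= 2.6005e-27 kg*m/s

2.6005e-27


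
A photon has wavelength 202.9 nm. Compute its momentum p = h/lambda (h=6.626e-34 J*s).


p = h / lambda
= 6.626e-34 / (202.9e-9)
= 6.626e-34 / 2.0290e-07
= 3.2656e-27 kg*m/s

3.2656e-27


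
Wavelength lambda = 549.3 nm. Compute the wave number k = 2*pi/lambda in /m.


k = 2 * pi / lambda
= 6.2832 / (549.3e-9)
= 6.2832 / 5.4930e-07
= 1.1439e+07 /m

1.1439e+07


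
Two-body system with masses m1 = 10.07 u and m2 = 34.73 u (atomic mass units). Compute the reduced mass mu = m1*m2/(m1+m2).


mu = m1 * m2 / (m1 + m2)
= 10.07 * 34.73 / (10.07 + 34.73)
= 349.7311 / 44.8
= 7.8065 u

7.8065


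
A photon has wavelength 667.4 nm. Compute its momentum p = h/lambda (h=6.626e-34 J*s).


p = h / lambda
= 6.626e-34 / (667.4e-9)
= 6.626e-34 / 6.6740e-07
= 9.9281e-28 kg*m/s

9.9281e-28


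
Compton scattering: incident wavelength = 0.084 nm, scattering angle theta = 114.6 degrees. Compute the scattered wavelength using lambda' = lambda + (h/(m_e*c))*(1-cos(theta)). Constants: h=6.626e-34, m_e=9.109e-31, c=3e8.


Compton wavelength: h/(m_e*c) = 2.4247e-12 m
d_lambda = 2.4247e-12 * (1 - cos(114.6 deg))
= 2.4247e-12 * 1.416281
= 3.4341e-12 m = 0.003434 nm
lambda' = 0.084 + 0.003434
= 0.087434 nm

0.087434


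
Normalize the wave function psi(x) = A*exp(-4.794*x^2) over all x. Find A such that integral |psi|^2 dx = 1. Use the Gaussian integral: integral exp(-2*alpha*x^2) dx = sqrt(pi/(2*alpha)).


integral |psi|^2 dx = A^2 * sqrt(pi/(2*alpha)) = 1
A^2 = sqrt(2*alpha/pi)
= sqrt(2 * 4.794 / pi)
= 1.746985
A = sqrt(1.746985)
= 1.3217

1.3217


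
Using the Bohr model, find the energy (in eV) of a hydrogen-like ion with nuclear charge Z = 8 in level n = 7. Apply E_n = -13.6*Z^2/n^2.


E_n = -13.6 * Z^2 / n^2
= -13.6 * 8^2 / 7^2
= -13.6 * 64 / 49
= -17.7633 eV

-17.7633


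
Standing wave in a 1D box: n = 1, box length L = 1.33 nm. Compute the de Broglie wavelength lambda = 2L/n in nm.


lambda = 2L / n
= 2 * 1.33 / 1
= 2.66 / 1
= 2.66 nm

2.66


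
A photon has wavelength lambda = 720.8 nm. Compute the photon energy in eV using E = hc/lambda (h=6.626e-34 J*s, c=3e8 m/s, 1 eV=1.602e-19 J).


E = hc / lambda
= (6.626e-34)(3e8) / (720.8e-9)
= 1.9878e-25 / 7.2080e-07
= 2.7578e-19 J
Converting to eV: 2.7578e-19 / 1.602e-19
= 1.7215 eV

1.7215


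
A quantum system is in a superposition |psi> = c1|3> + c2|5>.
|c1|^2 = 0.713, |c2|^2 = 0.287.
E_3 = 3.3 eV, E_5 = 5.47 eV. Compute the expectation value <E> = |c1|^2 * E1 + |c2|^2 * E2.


<E> = |c1|^2 * E1 + |c2|^2 * E2
= 0.713 * 3.3 + 0.287 * 5.47
= 2.3529 + 1.5699
= 3.9228 eV

3.9228


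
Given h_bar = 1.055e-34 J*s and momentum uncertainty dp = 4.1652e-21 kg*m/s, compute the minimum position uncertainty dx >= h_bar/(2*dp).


dx = h_bar / (2 * dp)
= 1.055e-34 / (2 * 4.1652e-21)
= 1.055e-34 / 8.3304e-21
= 1.2664e-14 m

1.2664e-14


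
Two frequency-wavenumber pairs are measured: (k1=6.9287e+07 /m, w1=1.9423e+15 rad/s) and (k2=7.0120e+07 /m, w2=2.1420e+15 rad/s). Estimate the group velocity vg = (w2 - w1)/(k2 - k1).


vg = (w2 - w1) / (k2 - k1)
= (2.1420e+15 - 1.9423e+15) / (7.0120e+07 - 6.9287e+07)
= 1.9970e+14 / 8.3300e+05
= 2.3974e+08 m/s

2.3974e+08


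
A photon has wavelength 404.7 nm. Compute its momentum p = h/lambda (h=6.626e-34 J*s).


p = h / lambda
= 6.626e-34 / (404.7e-9)
= 6.626e-34 / 4.0470e-07
= 1.6373e-27 kg*m/s

1.6373e-27


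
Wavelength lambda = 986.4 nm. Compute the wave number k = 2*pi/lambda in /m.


k = 2 * pi / lambda
= 6.2832 / (986.4e-9)
= 6.2832 / 9.8640e-07
= 6.3698e+06 /m

6.3698e+06


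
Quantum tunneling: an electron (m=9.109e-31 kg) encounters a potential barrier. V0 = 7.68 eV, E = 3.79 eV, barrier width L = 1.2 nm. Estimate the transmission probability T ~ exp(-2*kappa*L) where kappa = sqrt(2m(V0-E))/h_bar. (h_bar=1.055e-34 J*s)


V0 - E = 3.89 eV = 6.2318e-19 J
kappa = sqrt(2 * m * (V0-E)) / h_bar
= sqrt(2 * 9.109e-31 * 6.2318e-19) / 1.055e-34
= 1.0100e+10 /m
2*kappa*L = 2 * 1.0100e+10 * 1.2e-9
= 24.239
T = exp(-24.239) = 2.972516e-11

2.972516e-11


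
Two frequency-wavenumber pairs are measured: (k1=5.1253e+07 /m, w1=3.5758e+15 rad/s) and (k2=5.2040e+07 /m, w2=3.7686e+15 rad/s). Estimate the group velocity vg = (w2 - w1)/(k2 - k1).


vg = (w2 - w1) / (k2 - k1)
= (3.7686e+15 - 3.5758e+15) / (5.2040e+07 - 5.1253e+07)
= 1.9280e+14 / 7.8700e+05
= 2.4498e+08 m/s

2.4498e+08


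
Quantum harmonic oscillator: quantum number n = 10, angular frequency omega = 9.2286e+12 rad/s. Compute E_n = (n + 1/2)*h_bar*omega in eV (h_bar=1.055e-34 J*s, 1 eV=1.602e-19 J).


E = (n + 1/2) * h_bar * omega
= (10 + 0.5) * 1.055e-34 * 9.2286e+12
= 10.5 * 9.7362e-22
= 1.0223e-20 J
= 0.0638 eV

0.0638


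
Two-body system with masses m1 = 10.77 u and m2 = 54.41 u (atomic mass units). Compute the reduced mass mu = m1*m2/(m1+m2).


mu = m1 * m2 / (m1 + m2)
= 10.77 * 54.41 / (10.77 + 54.41)
= 585.9957 / 65.18
= 8.9904 u

8.9904


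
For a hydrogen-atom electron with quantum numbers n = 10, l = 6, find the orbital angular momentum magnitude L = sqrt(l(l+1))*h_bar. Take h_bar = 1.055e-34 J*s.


L = sqrt(l*(l+1)) * h_bar
= sqrt(6 * 7) * 1.055e-34
= sqrt(42) * 1.055e-34
= 6.4807 * 1.055e-34
= 6.8372e-34 J*s

6.8372e-34


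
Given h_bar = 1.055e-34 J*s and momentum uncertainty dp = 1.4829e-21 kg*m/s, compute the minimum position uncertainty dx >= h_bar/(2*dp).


dx = h_bar / (2 * dp)
= 1.055e-34 / (2 * 1.4829e-21)
= 1.055e-34 / 2.9658e-21
= 3.5572e-14 m

3.5572e-14


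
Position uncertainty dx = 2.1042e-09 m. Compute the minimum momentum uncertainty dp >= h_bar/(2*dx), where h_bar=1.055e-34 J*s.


dp = h_bar / (2 * dx)
= 1.055e-34 / (2 * 2.1042e-09)
= 1.055e-34 / 4.2084e-09
= 2.5069e-26 kg*m/s

2.5069e-26


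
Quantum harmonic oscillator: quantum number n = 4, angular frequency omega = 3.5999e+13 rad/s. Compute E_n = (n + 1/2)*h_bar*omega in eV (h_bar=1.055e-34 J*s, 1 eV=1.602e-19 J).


E = (n + 1/2) * h_bar * omega
= (4 + 0.5) * 1.055e-34 * 3.5999e+13
= 4.5 * 3.7979e-21
= 1.7091e-20 J
= 0.1067 eV

0.1067


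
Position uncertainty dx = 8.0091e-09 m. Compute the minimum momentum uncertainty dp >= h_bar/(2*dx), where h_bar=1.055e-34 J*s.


dp = h_bar / (2 * dx)
= 1.055e-34 / (2 * 8.0091e-09)
= 1.055e-34 / 1.6018e-08
= 6.5863e-27 kg*m/s

6.5863e-27


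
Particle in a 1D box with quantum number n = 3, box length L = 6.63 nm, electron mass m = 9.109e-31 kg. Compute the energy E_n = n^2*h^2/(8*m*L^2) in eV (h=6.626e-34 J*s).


E = n^2 * h^2 / (8 * m * L^2)
= 3^2 * (6.626e-34)^2 / (8 * 9.109e-31 * (6.63e-9)^2)
= 9 * 4.3904e-67 / (8 * 9.109e-31 * 4.3957e-17)
= 1.2336e-20 J
= 0.077 eV

0.077


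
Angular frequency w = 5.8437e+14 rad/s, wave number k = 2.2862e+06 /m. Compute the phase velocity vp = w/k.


vp = w / k
= 5.8437e+14 / 2.2862e+06
= 2.5561e+08 m/s

2.5561e+08


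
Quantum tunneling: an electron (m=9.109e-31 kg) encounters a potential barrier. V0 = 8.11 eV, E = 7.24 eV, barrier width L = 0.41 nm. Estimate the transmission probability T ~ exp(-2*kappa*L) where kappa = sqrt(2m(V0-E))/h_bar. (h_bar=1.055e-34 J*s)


V0 - E = 0.87 eV = 1.3937e-19 J
kappa = sqrt(2 * m * (V0-E)) / h_bar
= sqrt(2 * 9.109e-31 * 1.3937e-19) / 1.055e-34
= 4.7763e+09 /m
2*kappa*L = 2 * 4.7763e+09 * 0.41e-9
= 3.9165
T = exp(-3.9165) = 1.990985e-02

1.990985e-02


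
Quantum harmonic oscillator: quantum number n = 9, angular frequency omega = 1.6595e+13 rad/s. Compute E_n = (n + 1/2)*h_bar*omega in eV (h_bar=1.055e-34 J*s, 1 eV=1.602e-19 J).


E = (n + 1/2) * h_bar * omega
= (9 + 0.5) * 1.055e-34 * 1.6595e+13
= 9.5 * 1.7508e-21
= 1.6632e-20 J
= 0.1038 eV

0.1038


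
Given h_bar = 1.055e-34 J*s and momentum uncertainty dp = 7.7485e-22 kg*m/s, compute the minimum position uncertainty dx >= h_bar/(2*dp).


dx = h_bar / (2 * dp)
= 1.055e-34 / (2 * 7.7485e-22)
= 1.055e-34 / 1.5497e-21
= 6.8078e-14 m

6.8078e-14


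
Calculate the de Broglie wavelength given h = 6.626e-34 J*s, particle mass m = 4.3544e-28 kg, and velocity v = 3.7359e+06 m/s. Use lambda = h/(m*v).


lambda = h / (m * v)
= 6.626e-34 / (4.3544e-28 * 3.7359e+06)
= 6.626e-34 / 1.6268e-21
= 4.0731e-13 m

4.0731e-13


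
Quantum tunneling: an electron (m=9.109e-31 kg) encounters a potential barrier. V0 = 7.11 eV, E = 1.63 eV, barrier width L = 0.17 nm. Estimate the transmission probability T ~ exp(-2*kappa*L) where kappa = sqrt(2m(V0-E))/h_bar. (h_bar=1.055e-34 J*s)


V0 - E = 5.48 eV = 8.7790e-19 J
kappa = sqrt(2 * m * (V0-E)) / h_bar
= sqrt(2 * 9.109e-31 * 8.7790e-19) / 1.055e-34
= 1.1987e+10 /m
2*kappa*L = 2 * 1.1987e+10 * 0.17e-9
= 4.0757
T = exp(-4.0757) = 1.698094e-02

1.698094e-02


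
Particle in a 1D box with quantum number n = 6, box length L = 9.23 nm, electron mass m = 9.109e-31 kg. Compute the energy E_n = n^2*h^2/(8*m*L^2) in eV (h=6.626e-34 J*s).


E = n^2 * h^2 / (8 * m * L^2)
= 6^2 * (6.626e-34)^2 / (8 * 9.109e-31 * (9.23e-9)^2)
= 36 * 4.3904e-67 / (8 * 9.109e-31 * 8.5193e-17)
= 2.5459e-20 J
= 0.1589 eV

0.1589
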